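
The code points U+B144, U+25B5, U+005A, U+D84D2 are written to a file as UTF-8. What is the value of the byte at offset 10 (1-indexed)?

0x93

1-indexed offset 10 is 0-indexed offset 9.
U+B144 → 3-byte form EB 85 84 at offsets 0–2.
U+25B5 → 3-byte form E2 96 B5 at offsets 3–5.
U+005A → 1-byte form 5A at offsets 6–6.
U+D84D2 → 4-byte form F3 98 93 92 at offsets 7–10.
Offset 9 falls in char 4's range; it's byte 3 of F3 98 93 92 = 0x93.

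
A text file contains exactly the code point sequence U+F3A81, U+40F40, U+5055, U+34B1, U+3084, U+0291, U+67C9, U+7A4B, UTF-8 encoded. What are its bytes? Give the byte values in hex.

F3 B3 AA 81 F1 80 BD 80 E5 81 95 E3 92 B1 E3 82 84 CA 91 E6 9F 89 E7 A9 8B

U+F3A81: 4-byte form → F3 B3 AA 81.
U+40F40: 4-byte form → F1 80 BD 80.
U+5055: 3-byte form → E5 81 95.
U+34B1: 3-byte form → E3 92 B1.
U+3084: 3-byte form → E3 82 84.
U+0291: 2-byte form → CA 91.
U+67C9: 3-byte form → E6 9F 89.
U+7A4B: 3-byte form → E7 A9 8B.
Concatenated (25 bytes): F3 B3 AA 81 F1 80 BD 80 E5 81 95 E3 92 B1 E3 82 84 CA 91 E6 9F 89 E7 A9 8B.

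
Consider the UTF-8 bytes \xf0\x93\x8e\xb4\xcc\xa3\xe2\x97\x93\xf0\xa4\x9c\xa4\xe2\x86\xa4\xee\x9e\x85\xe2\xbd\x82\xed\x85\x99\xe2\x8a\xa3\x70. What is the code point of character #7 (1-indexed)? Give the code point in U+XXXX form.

Offset 0: leading byte 0xF0 = 11110000 → 4-byte char #1 = F0 93 8E B4.
Offset 4: leading byte 0xCC = 11001100 → 2-byte char #2 = CC A3.
Offset 6: leading byte 0xE2 = 11100010 → 3-byte char #3 = E2 97 93.
Offset 9: leading byte 0xF0 = 11110000 → 4-byte char #4 = F0 A4 9C A4.
Offset 13: leading byte 0xE2 = 11100010 → 3-byte char #5 = E2 86 A4.
Offset 16: leading byte 0xEE = 11101110 → 3-byte char #6 = EE 9E 85.
Offset 19: leading byte 0xE2 = 11100010 → 3-byte char #7 = E2 BD 82.
Leading byte 0xE2 = 11100010 matches 1110xxxx → 3-byte sequence.
Byte 1: 0xE2 = 11100010, payload 0010 (4 bits).
Byte 2: 0xBD = 10111101 (10xxxxxx ✓), payload 111101.
Byte 3: 0x82 = 10000010 (10xxxxxx ✓), payload 000010.
Concatenate: 0010111101000010 = 0x2F42 (16 bits → U+2F42).

U+2F42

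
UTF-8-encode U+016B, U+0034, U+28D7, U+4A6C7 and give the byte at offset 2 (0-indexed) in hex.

0x34

U+016B → 2-byte form C5 AB at offsets 0–1.
U+0034 → 1-byte form 34 at offsets 2–2.
Offset 2 falls in char 2's range; it's byte 1 of 34 = 0x34.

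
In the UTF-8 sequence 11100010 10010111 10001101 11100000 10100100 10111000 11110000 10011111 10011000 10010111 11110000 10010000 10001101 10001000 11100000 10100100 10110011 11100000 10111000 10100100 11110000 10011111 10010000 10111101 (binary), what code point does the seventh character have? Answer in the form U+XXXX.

Offset 0: leading byte 0xE2 = 11100010 → 3-byte char #1 = E2 97 8D.
Offset 3: leading byte 0xE0 = 11100000 → 3-byte char #2 = E0 A4 B8.
Offset 6: leading byte 0xF0 = 11110000 → 4-byte char #3 = F0 9F 98 97.
Offset 10: leading byte 0xF0 = 11110000 → 4-byte char #4 = F0 90 8D 88.
Offset 14: leading byte 0xE0 = 11100000 → 3-byte char #5 = E0 A4 B3.
Offset 17: leading byte 0xE0 = 11100000 → 3-byte char #6 = E0 B8 A4.
Offset 20: leading byte 0xF0 = 11110000 → 4-byte char #7 = F0 9F 90 BD.
Leading byte 0xF0 = 11110000 matches 11110xxx → 4-byte sequence.
Byte 1: 0xF0 = 11110000, payload 000 (3 bits).
Byte 2: 0x9F = 10011111 (10xxxxxx ✓), payload 011111.
Byte 3: 0x90 = 10010000 (10xxxxxx ✓), payload 010000.
Byte 4: 0xBD = 10111101 (10xxxxxx ✓), payload 111101.
Concatenate: 000011111010000111101 = 0x1F43D (21 bits → U+1F43D).

U+1F43D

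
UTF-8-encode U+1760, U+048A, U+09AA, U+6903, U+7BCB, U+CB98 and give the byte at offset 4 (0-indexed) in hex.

0x8A

U+1760 → 3-byte form E1 9D A0 at offsets 0–2.
U+048A → 2-byte form D2 8A at offsets 3–4.
Offset 4 falls in char 2's range; it's byte 2 of D2 8A = 0x8A.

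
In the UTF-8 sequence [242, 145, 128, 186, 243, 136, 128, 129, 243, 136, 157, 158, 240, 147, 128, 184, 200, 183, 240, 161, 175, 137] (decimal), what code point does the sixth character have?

U+21BC9

Offset 0: leading byte 0xF2 = 11110010 → 4-byte char #1 = F2 91 80 BA.
Offset 4: leading byte 0xF3 = 11110011 → 4-byte char #2 = F3 88 80 81.
Offset 8: leading byte 0xF3 = 11110011 → 4-byte char #3 = F3 88 9D 9E.
Offset 12: leading byte 0xF0 = 11110000 → 4-byte char #4 = F0 93 80 B8.
Offset 16: leading byte 0xC8 = 11001000 → 2-byte char #5 = C8 B7.
Offset 18: leading byte 0xF0 = 11110000 → 4-byte char #6 = F0 A1 AF 89.
Leading byte 0xF0 = 11110000 matches 11110xxx → 4-byte sequence.
Byte 1: 0xF0 = 11110000, payload 000 (3 bits).
Byte 2: 0xA1 = 10100001 (10xxxxxx ✓), payload 100001.
Byte 3: 0xAF = 10101111 (10xxxxxx ✓), payload 101111.
Byte 4: 0x89 = 10001001 (10xxxxxx ✓), payload 001001.
Concatenate: 000100001101111001001 = 0x21BC9 (21 bits → U+21BC9).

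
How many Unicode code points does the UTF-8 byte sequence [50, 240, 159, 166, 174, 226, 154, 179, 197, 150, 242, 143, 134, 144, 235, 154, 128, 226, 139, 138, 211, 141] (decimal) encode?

Byte at offset 0: 0x32 = 00110010 → 1-byte char (#1). Advance 1.
Byte at offset 1: 0xF0 = 11110000 → 4-byte char (#2). Advance 4.
Byte at offset 5: 0xE2 = 11100010 → 3-byte char (#3). Advance 3.
Byte at offset 8: 0xC5 = 11000101 → 2-byte char (#4). Advance 2.
Byte at offset 10: 0xF2 = 11110010 → 4-byte char (#5). Advance 4.
Byte at offset 14: 0xEB = 11101011 → 3-byte char (#6). Advance 3.
Byte at offset 17: 0xE2 = 11100010 → 3-byte char (#7). Advance 3.
Byte at offset 20: 0xD3 = 11010011 → 2-byte char (#8). Advance 2.
Reached end at offset 22 after 8 code points.

8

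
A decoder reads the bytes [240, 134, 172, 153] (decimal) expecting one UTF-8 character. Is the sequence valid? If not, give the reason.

invalid (overlong encoding)

Leading byte 0xF0 = 11110000 → 4-byte form.
Continuation bytes all match 10xxxxxx. Payload decodes to 0x6B19.
But 0x6B19 < 0x10000, the minimum for a 4-byte sequence — this is an overlong encoding.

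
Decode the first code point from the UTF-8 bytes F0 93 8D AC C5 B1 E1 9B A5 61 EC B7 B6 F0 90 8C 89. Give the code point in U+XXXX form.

U+1336C

Offset 0: leading byte 0xF0 = 11110000 → 4-byte char #1 = F0 93 8D AC.
Leading byte 0xF0 = 11110000 matches 11110xxx → 4-byte sequence.
Byte 1: 0xF0 = 11110000, payload 000 (3 bits).
Byte 2: 0x93 = 10010011 (10xxxxxx ✓), payload 010011.
Byte 3: 0x8D = 10001101 (10xxxxxx ✓), payload 001101.
Byte 4: 0xAC = 10101100 (10xxxxxx ✓), payload 101100.
Concatenate: 000010011001101101100 = 0x1336C (21 bits → U+1336C).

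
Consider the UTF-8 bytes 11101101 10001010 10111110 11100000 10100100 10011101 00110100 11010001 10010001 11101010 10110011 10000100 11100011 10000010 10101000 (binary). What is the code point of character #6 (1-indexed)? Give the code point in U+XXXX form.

Offset 0: leading byte 0xED = 11101101 → 3-byte char #1 = ED 8A BE.
Offset 3: leading byte 0xE0 = 11100000 → 3-byte char #2 = E0 A4 9D.
Offset 6: leading byte 0x34 = 00110100 → 1-byte char #3 = 34.
Offset 7: leading byte 0xD1 = 11010001 → 2-byte char #4 = D1 91.
Offset 9: leading byte 0xEA = 11101010 → 3-byte char #5 = EA B3 84.
Offset 12: leading byte 0xE3 = 11100011 → 3-byte char #6 = E3 82 A8.
Leading byte 0xE3 = 11100011 matches 1110xxxx → 3-byte sequence.
Byte 1: 0xE3 = 11100011, payload 0011 (4 bits).
Byte 2: 0x82 = 10000010 (10xxxxxx ✓), payload 000010.
Byte 3: 0xA8 = 10101000 (10xxxxxx ✓), payload 101000.
Concatenate: 0011000010101000 = 0x30A8 (16 bits → U+30A8).

U+30A8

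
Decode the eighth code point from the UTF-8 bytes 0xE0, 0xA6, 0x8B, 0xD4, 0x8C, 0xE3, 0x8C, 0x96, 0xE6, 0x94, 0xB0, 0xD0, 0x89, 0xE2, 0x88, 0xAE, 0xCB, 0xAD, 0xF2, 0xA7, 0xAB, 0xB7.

U+A7AF7

Offset 0: leading byte 0xE0 = 11100000 → 3-byte char #1 = E0 A6 8B.
Offset 3: leading byte 0xD4 = 11010100 → 2-byte char #2 = D4 8C.
Offset 5: leading byte 0xE3 = 11100011 → 3-byte char #3 = E3 8C 96.
Offset 8: leading byte 0xE6 = 11100110 → 3-byte char #4 = E6 94 B0.
Offset 11: leading byte 0xD0 = 11010000 → 2-byte char #5 = D0 89.
Offset 13: leading byte 0xE2 = 11100010 → 3-byte char #6 = E2 88 AE.
Offset 16: leading byte 0xCB = 11001011 → 2-byte char #7 = CB AD.
Offset 18: leading byte 0xF2 = 11110010 → 4-byte char #8 = F2 A7 AB B7.
Leading byte 0xF2 = 11110010 matches 11110xxx → 4-byte sequence.
Byte 1: 0xF2 = 11110010, payload 010 (3 bits).
Byte 2: 0xA7 = 10100111 (10xxxxxx ✓), payload 100111.
Byte 3: 0xAB = 10101011 (10xxxxxx ✓), payload 101011.
Byte 4: 0xB7 = 10110111 (10xxxxxx ✓), payload 110111.
Concatenate: 010100111101011110111 = 0xA7AF7 (21 bits → U+A7AF7).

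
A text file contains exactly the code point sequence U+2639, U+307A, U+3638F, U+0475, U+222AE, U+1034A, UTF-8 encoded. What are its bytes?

U+2639: 3-byte form → E2 98 B9.
U+307A: 3-byte form → E3 81 BA.
U+3638F: 4-byte form → F0 B6 8E 8F.
U+0475: 2-byte form → D1 B5.
U+222AE: 4-byte form → F0 A2 8A AE.
U+1034A: 4-byte form → F0 90 8D 8A.
Concatenated (20 bytes): E2 98 B9 E3 81 BA F0 B6 8E 8F D1 B5 F0 A2 8A AE F0 90 8D 8A.

E2 98 B9 E3 81 BA F0 B6 8E 8F D1 B5 F0 A2 8A AE F0 90 8D 8A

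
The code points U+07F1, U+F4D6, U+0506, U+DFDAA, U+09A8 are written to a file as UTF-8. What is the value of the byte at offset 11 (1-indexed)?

0xAA

1-indexed offset 11 is 0-indexed offset 10.
U+07F1 → 2-byte form DF B1 at offsets 0–1.
U+F4D6 → 3-byte form EF 93 96 at offsets 2–4.
U+0506 → 2-byte form D4 86 at offsets 5–6.
U+DFDAA → 4-byte form F3 9F B6 AA at offsets 7–10.
Offset 10 falls in char 4's range; it's byte 4 of F3 9F B6 AA = 0xAA.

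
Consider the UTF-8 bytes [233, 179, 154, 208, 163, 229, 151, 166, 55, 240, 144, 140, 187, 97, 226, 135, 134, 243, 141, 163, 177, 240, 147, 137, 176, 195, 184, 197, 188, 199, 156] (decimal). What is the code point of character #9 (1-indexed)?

U+13270

Offset 0: leading byte 0xE9 = 11101001 → 3-byte char #1 = E9 B3 9A.
Offset 3: leading byte 0xD0 = 11010000 → 2-byte char #2 = D0 A3.
Offset 5: leading byte 0xE5 = 11100101 → 3-byte char #3 = E5 97 A6.
Offset 8: leading byte 0x37 = 00110111 → 1-byte char #4 = 37.
Offset 9: leading byte 0xF0 = 11110000 → 4-byte char #5 = F0 90 8C BB.
Offset 13: leading byte 0x61 = 01100001 → 1-byte char #6 = 61.
Offset 14: leading byte 0xE2 = 11100010 → 3-byte char #7 = E2 87 86.
Offset 17: leading byte 0xF3 = 11110011 → 4-byte char #8 = F3 8D A3 B1.
Offset 21: leading byte 0xF0 = 11110000 → 4-byte char #9 = F0 93 89 B0.
Leading byte 0xF0 = 11110000 matches 11110xxx → 4-byte sequence.
Byte 1: 0xF0 = 11110000, payload 000 (3 bits).
Byte 2: 0x93 = 10010011 (10xxxxxx ✓), payload 010011.
Byte 3: 0x89 = 10001001 (10xxxxxx ✓), payload 001001.
Byte 4: 0xB0 = 10110000 (10xxxxxx ✓), payload 110000.
Concatenate: 000010011001001110000 = 0x13270 (21 bits → U+13270).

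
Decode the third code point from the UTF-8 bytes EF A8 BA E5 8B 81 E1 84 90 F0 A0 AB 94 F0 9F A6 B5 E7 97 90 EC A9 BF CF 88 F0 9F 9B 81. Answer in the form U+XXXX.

Offset 0: leading byte 0xEF = 11101111 → 3-byte char #1 = EF A8 BA.
Offset 3: leading byte 0xE5 = 11100101 → 3-byte char #2 = E5 8B 81.
Offset 6: leading byte 0xE1 = 11100001 → 3-byte char #3 = E1 84 90.
Leading byte 0xE1 = 11100001 matches 1110xxxx → 3-byte sequence.
Byte 1: 0xE1 = 11100001, payload 0001 (4 bits).
Byte 2: 0x84 = 10000100 (10xxxxxx ✓), payload 000100.
Byte 3: 0x90 = 10010000 (10xxxxxx ✓), payload 010000.
Concatenate: 0001000100010000 = 0x1110 (16 bits → U+1110).

U+1110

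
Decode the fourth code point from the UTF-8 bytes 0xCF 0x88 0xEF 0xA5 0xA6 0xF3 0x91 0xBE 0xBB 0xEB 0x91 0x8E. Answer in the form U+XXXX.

U+B44E

Offset 0: leading byte 0xCF = 11001111 → 2-byte char #1 = CF 88.
Offset 2: leading byte 0xEF = 11101111 → 3-byte char #2 = EF A5 A6.
Offset 5: leading byte 0xF3 = 11110011 → 4-byte char #3 = F3 91 BE BB.
Offset 9: leading byte 0xEB = 11101011 → 3-byte char #4 = EB 91 8E.
Leading byte 0xEB = 11101011 matches 1110xxxx → 3-byte sequence.
Byte 1: 0xEB = 11101011, payload 1011 (4 bits).
Byte 2: 0x91 = 10010001 (10xxxxxx ✓), payload 010001.
Byte 3: 0x8E = 10001110 (10xxxxxx ✓), payload 001110.
Concatenate: 1011010001001110 = 0xB44E (16 bits → U+B44E).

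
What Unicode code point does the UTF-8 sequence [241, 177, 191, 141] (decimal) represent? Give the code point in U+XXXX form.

Leading byte 0xF1 = 11110001 matches 11110xxx → 4-byte sequence.
Byte 1: 0xF1 = 11110001, payload 001 (3 bits).
Byte 2: 0xB1 = 10110001 (10xxxxxx ✓), payload 110001.
Byte 3: 0xBF = 10111111 (10xxxxxx ✓), payload 111111.
Byte 4: 0x8D = 10001101 (10xxxxxx ✓), payload 001101.
Concatenate: 001110001111111001101 = 0x71FCD (21 bits → U+71FCD).

U+71FCD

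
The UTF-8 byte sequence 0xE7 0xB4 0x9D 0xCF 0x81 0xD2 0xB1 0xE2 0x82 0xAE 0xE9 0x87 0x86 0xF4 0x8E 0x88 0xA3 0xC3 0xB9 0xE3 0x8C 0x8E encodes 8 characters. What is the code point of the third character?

Offset 0: leading byte 0xE7 = 11100111 → 3-byte char #1 = E7 B4 9D.
Offset 3: leading byte 0xCF = 11001111 → 2-byte char #2 = CF 81.
Offset 5: leading byte 0xD2 = 11010010 → 2-byte char #3 = D2 B1.
Leading byte 0xD2 = 11010010 matches 110xxxxx → 2-byte sequence.
Byte 1: 0xD2 = 11010010, payload 10010 (5 bits).
Byte 2: 0xB1 = 10110001 (10xxxxxx ✓), payload 110001.
Concatenate: 10010110001 = 0x4B1 (11 bits → U+04B1).

U+04B1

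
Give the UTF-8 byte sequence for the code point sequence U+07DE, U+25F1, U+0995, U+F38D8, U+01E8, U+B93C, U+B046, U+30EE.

DF 9E E2 97 B1 E0 A6 95 F3 B3 A3 98 C7 A8 EB A4 BC EB 81 86 E3 83 AE

U+07DE: 2-byte form → DF 9E.
U+25F1: 3-byte form → E2 97 B1.
U+0995: 3-byte form → E0 A6 95.
U+F38D8: 4-byte form → F3 B3 A3 98.
U+01E8: 2-byte form → C7 A8.
U+B93C: 3-byte form → EB A4 BC.
U+B046: 3-byte form → EB 81 86.
U+30EE: 3-byte form → E3 83 AE.
Concatenated (23 bytes): DF 9E E2 97 B1 E0 A6 95 F3 B3 A3 98 C7 A8 EB A4 BC EB 81 86 E3 83 AE.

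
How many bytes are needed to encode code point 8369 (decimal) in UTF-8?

U+20B1 = 0x20B1. UTF-8 uses 1 byte below 0x80, 2 below 0x800, 3 below 0x10000, 4 up to 0x10FFFF. 0x20B1 is in U+0800–U+FFFF → 3 bytes.

3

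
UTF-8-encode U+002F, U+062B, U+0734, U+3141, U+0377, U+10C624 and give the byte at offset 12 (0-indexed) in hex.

0x98

U+002F → 1-byte form 2F at offsets 0–0.
U+062B → 2-byte form D8 AB at offsets 1–2.
U+0734 → 2-byte form DC B4 at offsets 3–4.
U+3141 → 3-byte form E3 85 81 at offsets 5–7.
U+0377 → 2-byte form CD B7 at offsets 8–9.
U+10C624 → 4-byte form F4 8C 98 A4 at offsets 10–13.
Offset 12 falls in char 6's range; it's byte 3 of F4 8C 98 A4 = 0x98.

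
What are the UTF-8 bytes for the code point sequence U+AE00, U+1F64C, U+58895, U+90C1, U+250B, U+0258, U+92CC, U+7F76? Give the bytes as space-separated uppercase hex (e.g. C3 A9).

EA B8 80 F0 9F 99 8C F1 98 A2 95 E9 83 81 E2 94 8B C9 98 E9 8B 8C E7 BD B6

U+AE00: 3-byte form → EA B8 80.
U+1F64C: 4-byte form → F0 9F 99 8C.
U+58895: 4-byte form → F1 98 A2 95.
U+90C1: 3-byte form → E9 83 81.
U+250B: 3-byte form → E2 94 8B.
U+0258: 2-byte form → C9 98.
U+92CC: 3-byte form → E9 8B 8C.
U+7F76: 3-byte form → E7 BD B6.
Concatenated (25 bytes): EA B8 80 F0 9F 99 8C F1 98 A2 95 E9 83 81 E2 94 8B C9 98 E9 8B 8C E7 BD B6.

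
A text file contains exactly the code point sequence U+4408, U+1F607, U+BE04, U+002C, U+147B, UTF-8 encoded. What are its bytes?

E4 90 88 F0 9F 98 87 EB B8 84 2C E1 91 BB

U+4408: 3-byte form → E4 90 88.
U+1F607: 4-byte form → F0 9F 98 87.
U+BE04: 3-byte form → EB B8 84.
U+002C: 1-byte form → 2C.
U+147B: 3-byte form → E1 91 BB.
Concatenated (14 bytes): E4 90 88 F0 9F 98 87 EB B8 84 2C E1 91 BB.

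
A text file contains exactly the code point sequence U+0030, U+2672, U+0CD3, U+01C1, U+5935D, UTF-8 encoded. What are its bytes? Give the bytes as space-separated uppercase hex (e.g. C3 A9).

U+0030: 1-byte form → 30.
U+2672: 3-byte form → E2 99 B2.
U+0CD3: 3-byte form → E0 B3 93.
U+01C1: 2-byte form → C7 81.
U+5935D: 4-byte form → F1 99 8D 9D.
Concatenated (13 bytes): 30 E2 99 B2 E0 B3 93 C7 81 F1 99 8D 9D.

30 E2 99 B2 E0 B3 93 C7 81 F1 99 8D 9D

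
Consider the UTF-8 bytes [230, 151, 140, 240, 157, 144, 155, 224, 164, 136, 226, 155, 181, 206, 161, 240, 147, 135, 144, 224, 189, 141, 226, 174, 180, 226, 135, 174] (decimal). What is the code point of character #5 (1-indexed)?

Offset 0: leading byte 0xE6 = 11100110 → 3-byte char #1 = E6 97 8C.
Offset 3: leading byte 0xF0 = 11110000 → 4-byte char #2 = F0 9D 90 9B.
Offset 7: leading byte 0xE0 = 11100000 → 3-byte char #3 = E0 A4 88.
Offset 10: leading byte 0xE2 = 11100010 → 3-byte char #4 = E2 9B B5.
Offset 13: leading byte 0xCE = 11001110 → 2-byte char #5 = CE A1.
Leading byte 0xCE = 11001110 matches 110xxxxx → 2-byte sequence.
Byte 1: 0xCE = 11001110, payload 01110 (5 bits).
Byte 2: 0xA1 = 10100001 (10xxxxxx ✓), payload 100001.
Concatenate: 01110100001 = 0x3A1 (11 bits → U+03A1).

U+03A1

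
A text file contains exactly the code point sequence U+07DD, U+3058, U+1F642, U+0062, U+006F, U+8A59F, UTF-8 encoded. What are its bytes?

U+07DD: 2-byte form → DF 9D.
U+3058: 3-byte form → E3 81 98.
U+1F642: 4-byte form → F0 9F 99 82.
U+0062: 1-byte form → 62.
U+006F: 1-byte form → 6F.
U+8A59F: 4-byte form → F2 8A 96 9F.
Concatenated (15 bytes): DF 9D E3 81 98 F0 9F 99 82 62 6F F2 8A 96 9F.

DF 9D E3 81 98 F0 9F 99 82 62 6F F2 8A 96 9F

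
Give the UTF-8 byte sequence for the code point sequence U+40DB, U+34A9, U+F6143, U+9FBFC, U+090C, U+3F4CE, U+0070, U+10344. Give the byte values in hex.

E4 83 9B E3 92 A9 F3 B6 85 83 F2 9F AF BC E0 A4 8C F0 BF 93 8E 70 F0 90 8D 84

U+40DB: 3-byte form → E4 83 9B.
U+34A9: 3-byte form → E3 92 A9.
U+F6143: 4-byte form → F3 B6 85 83.
U+9FBFC: 4-byte form → F2 9F AF BC.
U+090C: 3-byte form → E0 A4 8C.
U+3F4CE: 4-byte form → F0 BF 93 8E.
U+0070: 1-byte form → 70.
U+10344: 4-byte form → F0 90 8D 84.
Concatenated (26 bytes): E4 83 9B E3 92 A9 F3 B6 85 83 F2 9F AF BC E0 A4 8C F0 BF 93 8E 70 F0 90 8D 84.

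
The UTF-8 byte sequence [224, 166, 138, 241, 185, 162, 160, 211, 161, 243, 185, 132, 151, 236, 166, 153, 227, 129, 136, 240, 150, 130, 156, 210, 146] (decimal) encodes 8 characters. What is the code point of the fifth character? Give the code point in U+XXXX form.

Offset 0: leading byte 0xE0 = 11100000 → 3-byte char #1 = E0 A6 8A.
Offset 3: leading byte 0xF1 = 11110001 → 4-byte char #2 = F1 B9 A2 A0.
Offset 7: leading byte 0xD3 = 11010011 → 2-byte char #3 = D3 A1.
Offset 9: leading byte 0xF3 = 11110011 → 4-byte char #4 = F3 B9 84 97.
Offset 13: leading byte 0xEC = 11101100 → 3-byte char #5 = EC A6 99.
Leading byte 0xEC = 11101100 matches 1110xxxx → 3-byte sequence.
Byte 1: 0xEC = 11101100, payload 1100 (4 bits).
Byte 2: 0xA6 = 10100110 (10xxxxxx ✓), payload 100110.
Byte 3: 0x99 = 10011001 (10xxxxxx ✓), payload 011001.
Concatenate: 1100100110011001 = 0xC999 (16 bits → U+C999).

U+C999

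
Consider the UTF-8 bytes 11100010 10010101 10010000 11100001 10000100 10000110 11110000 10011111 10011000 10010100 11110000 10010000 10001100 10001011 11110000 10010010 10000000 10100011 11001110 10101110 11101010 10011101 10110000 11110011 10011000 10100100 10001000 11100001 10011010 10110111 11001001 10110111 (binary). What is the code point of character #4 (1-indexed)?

Offset 0: leading byte 0xE2 = 11100010 → 3-byte char #1 = E2 95 90.
Offset 3: leading byte 0xE1 = 11100001 → 3-byte char #2 = E1 84 86.
Offset 6: leading byte 0xF0 = 11110000 → 4-byte char #3 = F0 9F 98 94.
Offset 10: leading byte 0xF0 = 11110000 → 4-byte char #4 = F0 90 8C 8B.
Leading byte 0xF0 = 11110000 matches 11110xxx → 4-byte sequence.
Byte 1: 0xF0 = 11110000, payload 000 (3 bits).
Byte 2: 0x90 = 10010000 (10xxxxxx ✓), payload 010000.
Byte 3: 0x8C = 10001100 (10xxxxxx ✓), payload 001100.
Byte 4: 0x8B = 10001011 (10xxxxxx ✓), payload 001011.
Concatenate: 000010000001100001011 = 0x1030B (21 bits → U+1030B).

U+1030B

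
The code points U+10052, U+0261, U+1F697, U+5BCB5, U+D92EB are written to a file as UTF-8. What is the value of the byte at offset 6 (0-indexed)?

0xF0

U+10052 → 4-byte form F0 90 81 92 at offsets 0–3.
U+0261 → 2-byte form C9 A1 at offsets 4–5.
U+1F697 → 4-byte form F0 9F 9A 97 at offsets 6–9.
Offset 6 falls in char 3's range; it's byte 1 of F0 9F 9A 97 = 0xF0.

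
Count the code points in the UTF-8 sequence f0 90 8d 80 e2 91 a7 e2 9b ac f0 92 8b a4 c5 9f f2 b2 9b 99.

6

Byte at offset 0: 0xF0 = 11110000 → 4-byte char (#1). Advance 4.
Byte at offset 4: 0xE2 = 11100010 → 3-byte char (#2). Advance 3.
Byte at offset 7: 0xE2 = 11100010 → 3-byte char (#3). Advance 3.
Byte at offset 10: 0xF0 = 11110000 → 4-byte char (#4). Advance 4.
Byte at offset 14: 0xC5 = 11000101 → 2-byte char (#5). Advance 2.
Byte at offset 16: 0xF2 = 11110010 → 4-byte char (#6). Advance 4.
Reached end at offset 20 after 6 code points.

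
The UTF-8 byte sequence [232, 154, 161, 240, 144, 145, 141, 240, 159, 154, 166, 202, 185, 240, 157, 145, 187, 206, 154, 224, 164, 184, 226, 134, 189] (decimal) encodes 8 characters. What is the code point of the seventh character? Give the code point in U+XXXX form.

U+0938

Offset 0: leading byte 0xE8 = 11101000 → 3-byte char #1 = E8 9A A1.
Offset 3: leading byte 0xF0 = 11110000 → 4-byte char #2 = F0 90 91 8D.
Offset 7: leading byte 0xF0 = 11110000 → 4-byte char #3 = F0 9F 9A A6.
Offset 11: leading byte 0xCA = 11001010 → 2-byte char #4 = CA B9.
Offset 13: leading byte 0xF0 = 11110000 → 4-byte char #5 = F0 9D 91 BB.
Offset 17: leading byte 0xCE = 11001110 → 2-byte char #6 = CE 9A.
Offset 19: leading byte 0xE0 = 11100000 → 3-byte char #7 = E0 A4 B8.
Leading byte 0xE0 = 11100000 matches 1110xxxx → 3-byte sequence.
Byte 1: 0xE0 = 11100000, payload 0000 (4 bits).
Byte 2: 0xA4 = 10100100 (10xxxxxx ✓), payload 100100.
Byte 3: 0xB8 = 10111000 (10xxxxxx ✓), payload 111000.
Concatenate: 0000100100111000 = 0x938 (16 bits → U+0938).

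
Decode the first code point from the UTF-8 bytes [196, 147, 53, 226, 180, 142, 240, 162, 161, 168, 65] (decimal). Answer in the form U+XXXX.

Offset 0: leading byte 0xC4 = 11000100 → 2-byte char #1 = C4 93.
Leading byte 0xC4 = 11000100 matches 110xxxxx → 2-byte sequence.
Byte 1: 0xC4 = 11000100, payload 00100 (5 bits).
Byte 2: 0x93 = 10010011 (10xxxxxx ✓), payload 010011.
Concatenate: 00100010011 = 0x113 (11 bits → U+0113).

U+0113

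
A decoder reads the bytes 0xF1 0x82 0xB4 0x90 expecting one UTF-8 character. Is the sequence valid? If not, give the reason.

valid

Leading byte 0xF1 = 11110001 → 4-byte form.
Continuation bytes 0x82=10000010, 0xB4=10110100, 0x90=10010000 all match 10xxxxxx.
Decoded value 0x42D10 is ≥ 0x10000 (shortest form) and not a surrogate.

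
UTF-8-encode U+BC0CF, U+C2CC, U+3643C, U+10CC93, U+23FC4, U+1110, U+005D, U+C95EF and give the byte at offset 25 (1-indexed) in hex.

1-indexed offset 25 is 0-indexed offset 24.
U+BC0CF → 4-byte form F2 BC 83 8F at offsets 0–3.
U+C2CC → 3-byte form EC 8B 8C at offsets 4–6.
U+3643C → 4-byte form F0 B6 90 BC at offsets 7–10.
U+10CC93 → 4-byte form F4 8C B2 93 at offsets 11–14.
U+23FC4 → 4-byte form F0 A3 BF 84 at offsets 15–18.
U+1110 → 3-byte form E1 84 90 at offsets 19–21.
U+005D → 1-byte form 5D at offsets 22–22.
U+C95EF → 4-byte form F3 89 97 AF at offsets 23–26.
Offset 24 falls in char 8's range; it's byte 2 of F3 89 97 AF = 0x89.

0x89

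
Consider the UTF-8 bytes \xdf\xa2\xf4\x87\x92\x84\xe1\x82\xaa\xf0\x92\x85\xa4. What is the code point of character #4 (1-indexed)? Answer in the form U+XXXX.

Offset 0: leading byte 0xDF = 11011111 → 2-byte char #1 = DF A2.
Offset 2: leading byte 0xF4 = 11110100 → 4-byte char #2 = F4 87 92 84.
Offset 6: leading byte 0xE1 = 11100001 → 3-byte char #3 = E1 82 AA.
Offset 9: leading byte 0xF0 = 11110000 → 4-byte char #4 = F0 92 85 A4.
Leading byte 0xF0 = 11110000 matches 11110xxx → 4-byte sequence.
Byte 1: 0xF0 = 11110000, payload 000 (3 bits).
Byte 2: 0x92 = 10010010 (10xxxxxx ✓), payload 010010.
Byte 3: 0x85 = 10000101 (10xxxxxx ✓), payload 000101.
Byte 4: 0xA4 = 10100100 (10xxxxxx ✓), payload 100100.
Concatenate: 000010010000101100100 = 0x12164 (21 bits → U+12164).

U+12164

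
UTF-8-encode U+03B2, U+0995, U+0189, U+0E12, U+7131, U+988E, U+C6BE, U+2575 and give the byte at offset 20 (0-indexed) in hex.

U+03B2 → 2-byte form CE B2 at offsets 0–1.
U+0995 → 3-byte form E0 A6 95 at offsets 2–4.
U+0189 → 2-byte form C6 89 at offsets 5–6.
U+0E12 → 3-byte form E0 B8 92 at offsets 7–9.
U+7131 → 3-byte form E7 84 B1 at offsets 10–12.
U+988E → 3-byte form E9 A2 8E at offsets 13–15.
U+C6BE → 3-byte form EC 9A BE at offsets 16–18.
U+2575 → 3-byte form E2 95 B5 at offsets 19–21.
Offset 20 falls in char 8's range; it's byte 2 of E2 95 B5 = 0x95.

0x95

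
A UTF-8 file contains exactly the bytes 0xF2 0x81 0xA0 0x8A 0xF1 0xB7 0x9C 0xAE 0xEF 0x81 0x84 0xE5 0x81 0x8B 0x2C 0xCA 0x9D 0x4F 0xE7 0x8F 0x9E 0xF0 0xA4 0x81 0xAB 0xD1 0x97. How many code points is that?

10

Byte at offset 0: 0xF2 = 11110010 → 4-byte char (#1). Advance 4.
Byte at offset 4: 0xF1 = 11110001 → 4-byte char (#2). Advance 4.
Byte at offset 8: 0xEF = 11101111 → 3-byte char (#3). Advance 3.
Byte at offset 11: 0xE5 = 11100101 → 3-byte char (#4). Advance 3.
Byte at offset 14: 0x2C = 00101100 → 1-byte char (#5). Advance 1.
Byte at offset 15: 0xCA = 11001010 → 2-byte char (#6). Advance 2.
Byte at offset 17: 0x4F = 01001111 → 1-byte char (#7). Advance 1.
Byte at offset 18: 0xE7 = 11100111 → 3-byte char (#8). Advance 3.
Byte at offset 21: 0xF0 = 11110000 → 4-byte char (#9). Advance 4.
Byte at offset 25: 0xD1 = 11010001 → 2-byte char (#10). Advance 2.
Reached end at offset 27 after 10 code points.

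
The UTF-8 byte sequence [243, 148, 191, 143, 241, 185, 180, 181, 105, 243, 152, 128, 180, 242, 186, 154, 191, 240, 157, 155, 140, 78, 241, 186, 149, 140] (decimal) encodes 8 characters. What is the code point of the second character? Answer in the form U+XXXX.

Offset 0: leading byte 0xF3 = 11110011 → 4-byte char #1 = F3 94 BF 8F.
Offset 4: leading byte 0xF1 = 11110001 → 4-byte char #2 = F1 B9 B4 B5.
Leading byte 0xF1 = 11110001 matches 11110xxx → 4-byte sequence.
Byte 1: 0xF1 = 11110001, payload 001 (3 bits).
Byte 2: 0xB9 = 10111001 (10xxxxxx ✓), payload 111001.
Byte 3: 0xB4 = 10110100 (10xxxxxx ✓), payload 110100.
Byte 4: 0xB5 = 10110101 (10xxxxxx ✓), payload 110101.
Concatenate: 001111001110100110101 = 0x79D35 (21 bits → U+79D35).

U+79D35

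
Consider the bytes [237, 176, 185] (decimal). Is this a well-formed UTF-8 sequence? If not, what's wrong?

invalid (encodes a surrogate (U+D800–U+DFFF))

Structurally a 3-byte sequence; payload = 0xDC39.
But 0xDC39 is in U+D800–U+DFFF, the surrogate range. Surrogates are not Unicode scalar values and are forbidden in UTF-8.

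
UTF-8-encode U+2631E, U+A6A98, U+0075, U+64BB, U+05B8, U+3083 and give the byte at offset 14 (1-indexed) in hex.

1-indexed offset 14 is 0-indexed offset 13.
U+2631E → 4-byte form F0 A6 8C 9E at offsets 0–3.
U+A6A98 → 4-byte form F2 A6 AA 98 at offsets 4–7.
U+0075 → 1-byte form 75 at offsets 8–8.
U+64BB → 3-byte form E6 92 BB at offsets 9–11.
U+05B8 → 2-byte form D6 B8 at offsets 12–13.
Offset 13 falls in char 5's range; it's byte 2 of D6 B8 = 0xB8.

0xB8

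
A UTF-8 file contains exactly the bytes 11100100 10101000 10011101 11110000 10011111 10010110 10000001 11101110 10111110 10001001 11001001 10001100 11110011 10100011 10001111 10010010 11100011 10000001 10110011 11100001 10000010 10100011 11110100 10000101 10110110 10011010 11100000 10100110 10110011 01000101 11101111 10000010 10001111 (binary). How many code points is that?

11

Byte at offset 0: 0xE4 = 11100100 → 3-byte char (#1). Advance 3.
Byte at offset 3: 0xF0 = 11110000 → 4-byte char (#2). Advance 4.
Byte at offset 7: 0xEE = 11101110 → 3-byte char (#3). Advance 3.
Byte at offset 10: 0xC9 = 11001001 → 2-byte char (#4). Advance 2.
Byte at offset 12: 0xF3 = 11110011 → 4-byte char (#5). Advance 4.
Byte at offset 16: 0xE3 = 11100011 → 3-byte char (#6). Advance 3.
Byte at offset 19: 0xE1 = 11100001 → 3-byte char (#7). Advance 3.
Byte at offset 22: 0xF4 = 11110100 → 4-byte char (#8). Advance 4.
Byte at offset 26: 0xE0 = 11100000 → 3-byte char (#9). Advance 3.
Byte at offset 29: 0x45 = 01000101 → 1-byte char (#10). Advance 1.
Byte at offset 30: 0xEF = 11101111 → 3-byte char (#11). Advance 3.
Reached end at offset 33 after 11 code points.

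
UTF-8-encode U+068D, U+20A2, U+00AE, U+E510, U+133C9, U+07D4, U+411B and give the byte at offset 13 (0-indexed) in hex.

0x89

U+068D → 2-byte form DA 8D at offsets 0–1.
U+20A2 → 3-byte form E2 82 A2 at offsets 2–4.
U+00AE → 2-byte form C2 AE at offsets 5–6.
U+E510 → 3-byte form EE 94 90 at offsets 7–9.
U+133C9 → 4-byte form F0 93 8F 89 at offsets 10–13.
Offset 13 falls in char 5's range; it's byte 4 of F0 93 8F 89 = 0x89.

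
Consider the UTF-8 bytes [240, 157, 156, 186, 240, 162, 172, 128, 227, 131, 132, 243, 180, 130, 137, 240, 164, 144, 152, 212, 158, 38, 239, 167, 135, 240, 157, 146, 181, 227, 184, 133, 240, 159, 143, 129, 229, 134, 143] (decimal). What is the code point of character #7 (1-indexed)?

U+0026

Offset 0: leading byte 0xF0 = 11110000 → 4-byte char #1 = F0 9D 9C BA.
Offset 4: leading byte 0xF0 = 11110000 → 4-byte char #2 = F0 A2 AC 80.
Offset 8: leading byte 0xE3 = 11100011 → 3-byte char #3 = E3 83 84.
Offset 11: leading byte 0xF3 = 11110011 → 4-byte char #4 = F3 B4 82 89.
Offset 15: leading byte 0xF0 = 11110000 → 4-byte char #5 = F0 A4 90 98.
Offset 19: leading byte 0xD4 = 11010100 → 2-byte char #6 = D4 9E.
Offset 21: leading byte 0x26 = 00100110 → 1-byte char #7 = 26.
Leading byte 0x26 = 00100110 matches 0xxxxxxx → 1-byte sequence.
Byte 1: 0x26 = 00100110, payload 0100110 (7 bits).
Concatenate: 0100110 = 0x26 (7 bits → U+0026).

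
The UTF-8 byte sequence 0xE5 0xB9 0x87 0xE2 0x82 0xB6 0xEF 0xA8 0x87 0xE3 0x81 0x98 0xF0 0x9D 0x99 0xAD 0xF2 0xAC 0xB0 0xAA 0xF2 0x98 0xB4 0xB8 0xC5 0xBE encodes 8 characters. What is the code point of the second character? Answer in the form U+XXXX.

U+20B6

Offset 0: leading byte 0xE5 = 11100101 → 3-byte char #1 = E5 B9 87.
Offset 3: leading byte 0xE2 = 11100010 → 3-byte char #2 = E2 82 B6.
Leading byte 0xE2 = 11100010 matches 1110xxxx → 3-byte sequence.
Byte 1: 0xE2 = 11100010, payload 0010 (4 bits).
Byte 2: 0x82 = 10000010 (10xxxxxx ✓), payload 000010.
Byte 3: 0xB6 = 10110110 (10xxxxxx ✓), payload 110110.
Concatenate: 0010000010110110 = 0x20B6 (16 bits → U+20B6).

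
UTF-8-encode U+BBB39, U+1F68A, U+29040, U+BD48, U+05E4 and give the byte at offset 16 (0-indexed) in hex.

0xA4

U+BBB39 → 4-byte form F2 BB AC B9 at offsets 0–3.
U+1F68A → 4-byte form F0 9F 9A 8A at offsets 4–7.
U+29040 → 4-byte form F0 A9 81 80 at offsets 8–11.
U+BD48 → 3-byte form EB B5 88 at offsets 12–14.
U+05E4 → 2-byte form D7 A4 at offsets 15–16.
Offset 16 falls in char 5's range; it's byte 2 of D7 A4 = 0xA4.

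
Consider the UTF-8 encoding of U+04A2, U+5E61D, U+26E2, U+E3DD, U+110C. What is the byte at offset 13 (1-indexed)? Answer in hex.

1-indexed offset 13 is 0-indexed offset 12.
U+04A2 → 2-byte form D2 A2 at offsets 0–1.
U+5E61D → 4-byte form F1 9E 98 9D at offsets 2–5.
U+26E2 → 3-byte form E2 9B A2 at offsets 6–8.
U+E3DD → 3-byte form EE 8F 9D at offsets 9–11.
U+110C → 3-byte form E1 84 8C at offsets 12–14.
Offset 12 falls in char 5's range; it's byte 1 of E1 84 8C = 0xE1.

0xE1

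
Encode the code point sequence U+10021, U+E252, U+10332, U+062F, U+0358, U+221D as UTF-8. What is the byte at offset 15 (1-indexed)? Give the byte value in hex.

1-indexed offset 15 is 0-indexed offset 14.
U+10021 → 4-byte form F0 90 80 A1 at offsets 0–3.
U+E252 → 3-byte form EE 89 92 at offsets 4–6.
U+10332 → 4-byte form F0 90 8C B2 at offsets 7–10.
U+062F → 2-byte form D8 AF at offsets 11–12.
U+0358 → 2-byte form CD 98 at offsets 13–14.
Offset 14 falls in char 5's range; it's byte 2 of CD 98 = 0x98.

0x98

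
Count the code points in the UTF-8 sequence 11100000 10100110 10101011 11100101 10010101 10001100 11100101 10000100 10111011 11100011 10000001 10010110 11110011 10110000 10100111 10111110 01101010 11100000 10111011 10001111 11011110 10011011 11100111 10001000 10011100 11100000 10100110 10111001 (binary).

Byte at offset 0: 0xE0 = 11100000 → 3-byte char (#1). Advance 3.
Byte at offset 3: 0xE5 = 11100101 → 3-byte char (#2). Advance 3.
Byte at offset 6: 0xE5 = 11100101 → 3-byte char (#3). Advance 3.
Byte at offset 9: 0xE3 = 11100011 → 3-byte char (#4). Advance 3.
Byte at offset 12: 0xF3 = 11110011 → 4-byte char (#5). Advance 4.
Byte at offset 16: 0x6A = 01101010 → 1-byte char (#6). Advance 1.
Byte at offset 17: 0xE0 = 11100000 → 3-byte char (#7). Advance 3.
Byte at offset 20: 0xDE = 11011110 → 2-byte char (#8). Advance 2.
Byte at offset 22: 0xE7 = 11100111 → 3-byte char (#9). Advance 3.
Byte at offset 25: 0xE0 = 11100000 → 3-byte char (#10). Advance 3.
Reached end at offset 28 after 10 code points.

10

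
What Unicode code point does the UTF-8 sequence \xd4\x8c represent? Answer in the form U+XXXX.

U+050C

Leading byte 0xD4 = 11010100 matches 110xxxxx → 2-byte sequence.
Byte 1: 0xD4 = 11010100, payload 10100 (5 bits).
Byte 2: 0x8C = 10001100 (10xxxxxx ✓), payload 001100.
Concatenate: 10100001100 = 0x50C (11 bits → U+050C).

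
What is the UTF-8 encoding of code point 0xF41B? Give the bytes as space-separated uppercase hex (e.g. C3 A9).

U+F41B = 0xF41B = 62491 decimal. In range U+0800–U+FFFF → 3-byte form: 1110xxxx 10xxxxxx 10xxxxxx.
Binary (16 bits): 1111010000011011.
Split 4+6+6: 1111 | 010000 | 011011.
Byte 1: 11101111 = 0xEF.
Byte 2: 10010000 = 0x90.
Byte 3: 10011011 = 0x9B.

EF 90 9B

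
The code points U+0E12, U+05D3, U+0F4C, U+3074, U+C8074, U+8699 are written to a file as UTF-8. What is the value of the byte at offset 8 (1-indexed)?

1-indexed offset 8 is 0-indexed offset 7.
U+0E12 → 3-byte form E0 B8 92 at offsets 0–2.
U+05D3 → 2-byte form D7 93 at offsets 3–4.
U+0F4C → 3-byte form E0 BD 8C at offsets 5–7.
Offset 7 falls in char 3's range; it's byte 3 of E0 BD 8C = 0x8C.

0x8C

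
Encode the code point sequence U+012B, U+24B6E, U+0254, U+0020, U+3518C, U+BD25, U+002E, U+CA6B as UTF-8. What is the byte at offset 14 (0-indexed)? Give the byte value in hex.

U+012B → 2-byte form C4 AB at offsets 0–1.
U+24B6E → 4-byte form F0 A4 AD AE at offsets 2–5.
U+0254 → 2-byte form C9 94 at offsets 6–7.
U+0020 → 1-byte form 20 at offsets 8–8.
U+3518C → 4-byte form F0 B5 86 8C at offsets 9–12.
U+BD25 → 3-byte form EB B4 A5 at offsets 13–15.
Offset 14 falls in char 6's range; it's byte 2 of EB B4 A5 = 0xB4.

0xB4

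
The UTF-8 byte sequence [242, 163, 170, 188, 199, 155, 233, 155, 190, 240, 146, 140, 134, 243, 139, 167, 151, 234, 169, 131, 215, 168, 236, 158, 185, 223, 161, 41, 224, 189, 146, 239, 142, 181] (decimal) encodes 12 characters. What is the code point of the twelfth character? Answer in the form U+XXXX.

U+F3B5

Offset 0: leading byte 0xF2 = 11110010 → 4-byte char #1 = F2 A3 AA BC.
Offset 4: leading byte 0xC7 = 11000111 → 2-byte char #2 = C7 9B.
Offset 6: leading byte 0xE9 = 11101001 → 3-byte char #3 = E9 9B BE.
Offset 9: leading byte 0xF0 = 11110000 → 4-byte char #4 = F0 92 8C 86.
Offset 13: leading byte 0xF3 = 11110011 → 4-byte char #5 = F3 8B A7 97.
Offset 17: leading byte 0xEA = 11101010 → 3-byte char #6 = EA A9 83.
Offset 20: leading byte 0xD7 = 11010111 → 2-byte char #7 = D7 A8.
Offset 22: leading byte 0xEC = 11101100 → 3-byte char #8 = EC 9E B9.
Offset 25: leading byte 0xDF = 11011111 → 2-byte char #9 = DF A1.
Offset 27: leading byte 0x29 = 00101001 → 1-byte char #10 = 29.
Offset 28: leading byte 0xE0 = 11100000 → 3-byte char #11 = E0 BD 92.
Offset 31: leading byte 0xEF = 11101111 → 3-byte char #12 = EF 8E B5.
Leading byte 0xEF = 11101111 matches 1110xxxx → 3-byte sequence.
Byte 1: 0xEF = 11101111, payload 1111 (4 bits).
Byte 2: 0x8E = 10001110 (10xxxxxx ✓), payload 001110.
Byte 3: 0xB5 = 10110101 (10xxxxxx ✓), payload 110101.
Concatenate: 1111001110110101 = 0xF3B5 (16 bits → U+F3B5).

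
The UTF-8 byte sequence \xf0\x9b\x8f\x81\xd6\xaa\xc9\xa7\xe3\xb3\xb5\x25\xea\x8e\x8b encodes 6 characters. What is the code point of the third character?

Offset 0: leading byte 0xF0 = 11110000 → 4-byte char #1 = F0 9B 8F 81.
Offset 4: leading byte 0xD6 = 11010110 → 2-byte char #2 = D6 AA.
Offset 6: leading byte 0xC9 = 11001001 → 2-byte char #3 = C9 A7.
Leading byte 0xC9 = 11001001 matches 110xxxxx → 2-byte sequence.
Byte 1: 0xC9 = 11001001, payload 01001 (5 bits).
Byte 2: 0xA7 = 10100111 (10xxxxxx ✓), payload 100111.
Concatenate: 01001100111 = 0x267 (11 bits → U+0267).

U+0267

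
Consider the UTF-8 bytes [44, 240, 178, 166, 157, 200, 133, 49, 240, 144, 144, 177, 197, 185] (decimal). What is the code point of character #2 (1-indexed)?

Offset 0: leading byte 0x2C = 00101100 → 1-byte char #1 = 2C.
Offset 1: leading byte 0xF0 = 11110000 → 4-byte char #2 = F0 B2 A6 9D.
Leading byte 0xF0 = 11110000 matches 11110xxx → 4-byte sequence.
Byte 1: 0xF0 = 11110000, payload 000 (3 bits).
Byte 2: 0xB2 = 10110010 (10xxxxxx ✓), payload 110010.
Byte 3: 0xA6 = 10100110 (10xxxxxx ✓), payload 100110.
Byte 4: 0x9D = 10011101 (10xxxxxx ✓), payload 011101.
Concatenate: 000110010100110011101 = 0x3299D (21 bits → U+3299D).

U+3299D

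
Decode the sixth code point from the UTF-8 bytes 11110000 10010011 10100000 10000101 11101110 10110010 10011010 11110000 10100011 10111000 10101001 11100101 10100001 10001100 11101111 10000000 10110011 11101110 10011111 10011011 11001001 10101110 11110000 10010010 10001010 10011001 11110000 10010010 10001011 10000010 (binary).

U+E7DB

Offset 0: leading byte 0xF0 = 11110000 → 4-byte char #1 = F0 93 A0 85.
Offset 4: leading byte 0xEE = 11101110 → 3-byte char #2 = EE B2 9A.
Offset 7: leading byte 0xF0 = 11110000 → 4-byte char #3 = F0 A3 B8 A9.
Offset 11: leading byte 0xE5 = 11100101 → 3-byte char #4 = E5 A1 8C.
Offset 14: leading byte 0xEF = 11101111 → 3-byte char #5 = EF 80 B3.
Offset 17: leading byte 0xEE = 11101110 → 3-byte char #6 = EE 9F 9B.
Leading byte 0xEE = 11101110 matches 1110xxxx → 3-byte sequence.
Byte 1: 0xEE = 11101110, payload 1110 (4 bits).
Byte 2: 0x9F = 10011111 (10xxxxxx ✓), payload 011111.
Byte 3: 0x9B = 10011011 (10xxxxxx ✓), payload 011011.
Concatenate: 1110011111011011 = 0xE7DB (16 bits → U+E7DB).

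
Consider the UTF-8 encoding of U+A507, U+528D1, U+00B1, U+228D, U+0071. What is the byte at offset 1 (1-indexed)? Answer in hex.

0xEA

1-indexed offset 1 is 0-indexed offset 0.
U+A507 → 3-byte form EA 94 87 at offsets 0–2.
Offset 0 falls in char 1's range; it's byte 1 of EA 94 87 = 0xEA.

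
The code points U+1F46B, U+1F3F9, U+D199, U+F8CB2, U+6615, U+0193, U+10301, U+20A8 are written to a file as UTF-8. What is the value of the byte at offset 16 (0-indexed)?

U+1F46B → 4-byte form F0 9F 91 AB at offsets 0–3.
U+1F3F9 → 4-byte form F0 9F 8F B9 at offsets 4–7.
U+D199 → 3-byte form ED 86 99 at offsets 8–10.
U+F8CB2 → 4-byte form F3 B8 B2 B2 at offsets 11–14.
U+6615 → 3-byte form E6 98 95 at offsets 15–17.
Offset 16 falls in char 5's range; it's byte 2 of E6 98 95 = 0x98.

0x98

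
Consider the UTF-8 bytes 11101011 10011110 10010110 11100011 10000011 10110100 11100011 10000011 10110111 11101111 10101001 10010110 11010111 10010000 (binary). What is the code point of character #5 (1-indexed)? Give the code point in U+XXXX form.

Offset 0: leading byte 0xEB = 11101011 → 3-byte char #1 = EB 9E 96.
Offset 3: leading byte 0xE3 = 11100011 → 3-byte char #2 = E3 83 B4.
Offset 6: leading byte 0xE3 = 11100011 → 3-byte char #3 = E3 83 B7.
Offset 9: leading byte 0xEF = 11101111 → 3-byte char #4 = EF A9 96.
Offset 12: leading byte 0xD7 = 11010111 → 2-byte char #5 = D7 90.
Leading byte 0xD7 = 11010111 matches 110xxxxx → 2-byte sequence.
Byte 1: 0xD7 = 11010111, payload 10111 (5 bits).
Byte 2: 0x90 = 10010000 (10xxxxxx ✓), payload 010000.
Concatenate: 10111010000 = 0x5D0 (11 bits → U+05D0).

U+05D0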